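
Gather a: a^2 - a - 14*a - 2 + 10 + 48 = a^2 - 15*a + 56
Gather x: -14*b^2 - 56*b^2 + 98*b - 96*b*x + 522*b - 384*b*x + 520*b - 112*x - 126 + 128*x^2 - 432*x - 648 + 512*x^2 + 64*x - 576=-70*b^2 + 1140*b + 640*x^2 + x*(-480*b - 480) - 1350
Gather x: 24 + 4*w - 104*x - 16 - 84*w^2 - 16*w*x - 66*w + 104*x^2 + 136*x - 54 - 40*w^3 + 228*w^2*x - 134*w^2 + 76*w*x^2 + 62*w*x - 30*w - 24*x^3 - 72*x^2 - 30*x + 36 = -40*w^3 - 218*w^2 - 92*w - 24*x^3 + x^2*(76*w + 32) + x*(228*w^2 + 46*w + 2) - 10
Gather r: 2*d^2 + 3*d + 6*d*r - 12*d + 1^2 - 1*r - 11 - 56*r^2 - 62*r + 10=2*d^2 - 9*d - 56*r^2 + r*(6*d - 63)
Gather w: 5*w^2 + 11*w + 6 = 5*w^2 + 11*w + 6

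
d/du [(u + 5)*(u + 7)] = 2*u + 12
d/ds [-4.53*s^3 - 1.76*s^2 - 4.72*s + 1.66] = -13.59*s^2 - 3.52*s - 4.72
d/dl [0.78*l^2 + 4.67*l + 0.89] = 1.56*l + 4.67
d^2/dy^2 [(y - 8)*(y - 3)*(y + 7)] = 6*y - 8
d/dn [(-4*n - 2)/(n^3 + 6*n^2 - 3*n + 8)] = 2*(4*n^3 + 15*n^2 + 12*n - 19)/(n^6 + 12*n^5 + 30*n^4 - 20*n^3 + 105*n^2 - 48*n + 64)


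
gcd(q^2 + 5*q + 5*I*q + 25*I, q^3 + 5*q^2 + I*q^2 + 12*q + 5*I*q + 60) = q + 5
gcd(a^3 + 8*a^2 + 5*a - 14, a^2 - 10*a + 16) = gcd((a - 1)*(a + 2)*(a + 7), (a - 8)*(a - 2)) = 1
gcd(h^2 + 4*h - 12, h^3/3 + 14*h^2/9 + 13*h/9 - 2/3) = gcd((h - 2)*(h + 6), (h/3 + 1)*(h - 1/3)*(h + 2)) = 1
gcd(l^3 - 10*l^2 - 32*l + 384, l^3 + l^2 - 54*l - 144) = l^2 - 2*l - 48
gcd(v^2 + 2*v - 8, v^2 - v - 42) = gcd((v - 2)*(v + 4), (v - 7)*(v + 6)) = 1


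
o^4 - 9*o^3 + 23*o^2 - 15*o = o*(o - 5)*(o - 3)*(o - 1)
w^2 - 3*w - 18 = (w - 6)*(w + 3)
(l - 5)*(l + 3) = l^2 - 2*l - 15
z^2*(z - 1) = z^3 - z^2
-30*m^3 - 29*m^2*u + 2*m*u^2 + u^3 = (-5*m + u)*(m + u)*(6*m + u)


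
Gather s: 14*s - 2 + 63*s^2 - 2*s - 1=63*s^2 + 12*s - 3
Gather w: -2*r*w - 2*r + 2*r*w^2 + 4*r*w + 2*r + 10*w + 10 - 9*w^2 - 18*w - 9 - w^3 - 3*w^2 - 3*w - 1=-w^3 + w^2*(2*r - 12) + w*(2*r - 11)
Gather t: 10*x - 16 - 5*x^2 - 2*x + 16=-5*x^2 + 8*x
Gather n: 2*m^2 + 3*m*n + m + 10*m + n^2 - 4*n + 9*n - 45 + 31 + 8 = 2*m^2 + 11*m + n^2 + n*(3*m + 5) - 6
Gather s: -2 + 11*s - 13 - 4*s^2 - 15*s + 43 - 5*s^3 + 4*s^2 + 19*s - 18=-5*s^3 + 15*s + 10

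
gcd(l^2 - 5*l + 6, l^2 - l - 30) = 1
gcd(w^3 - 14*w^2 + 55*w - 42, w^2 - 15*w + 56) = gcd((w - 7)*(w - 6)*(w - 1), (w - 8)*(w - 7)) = w - 7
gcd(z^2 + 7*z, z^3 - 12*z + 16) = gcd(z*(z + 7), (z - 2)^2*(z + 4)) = 1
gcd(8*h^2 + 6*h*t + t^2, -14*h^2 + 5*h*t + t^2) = 1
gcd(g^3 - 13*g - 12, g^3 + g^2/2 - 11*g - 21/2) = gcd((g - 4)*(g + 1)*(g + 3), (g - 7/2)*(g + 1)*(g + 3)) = g^2 + 4*g + 3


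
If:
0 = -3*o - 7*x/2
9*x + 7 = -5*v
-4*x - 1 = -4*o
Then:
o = 7/52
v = -31/26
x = -3/26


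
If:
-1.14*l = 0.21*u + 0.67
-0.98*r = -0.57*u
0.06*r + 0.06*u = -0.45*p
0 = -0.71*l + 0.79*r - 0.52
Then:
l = -0.62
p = -0.04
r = 0.10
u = 0.17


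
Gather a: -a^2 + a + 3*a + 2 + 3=-a^2 + 4*a + 5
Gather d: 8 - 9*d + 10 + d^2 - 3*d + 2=d^2 - 12*d + 20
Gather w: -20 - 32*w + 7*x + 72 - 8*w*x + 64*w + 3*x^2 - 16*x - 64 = w*(32 - 8*x) + 3*x^2 - 9*x - 12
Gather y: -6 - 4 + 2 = -8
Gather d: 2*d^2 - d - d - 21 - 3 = 2*d^2 - 2*d - 24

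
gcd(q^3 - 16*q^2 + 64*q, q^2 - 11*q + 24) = q - 8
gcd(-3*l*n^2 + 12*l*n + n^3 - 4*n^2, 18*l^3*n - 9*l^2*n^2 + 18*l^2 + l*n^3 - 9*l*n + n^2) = 3*l - n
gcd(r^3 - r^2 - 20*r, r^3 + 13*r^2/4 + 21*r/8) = r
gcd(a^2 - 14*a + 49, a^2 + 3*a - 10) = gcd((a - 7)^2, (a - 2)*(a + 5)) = 1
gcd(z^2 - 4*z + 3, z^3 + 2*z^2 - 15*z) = z - 3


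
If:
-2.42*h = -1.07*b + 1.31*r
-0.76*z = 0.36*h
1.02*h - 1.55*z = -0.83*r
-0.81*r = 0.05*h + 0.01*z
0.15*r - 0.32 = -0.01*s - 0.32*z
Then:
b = 0.00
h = 0.00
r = 0.00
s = 32.00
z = 0.00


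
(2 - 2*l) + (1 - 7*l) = 3 - 9*l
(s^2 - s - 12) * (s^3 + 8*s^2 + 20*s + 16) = s^5 + 7*s^4 - 100*s^2 - 256*s - 192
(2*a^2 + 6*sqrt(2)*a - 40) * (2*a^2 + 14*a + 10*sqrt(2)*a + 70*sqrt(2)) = 4*a^4 + 28*a^3 + 32*sqrt(2)*a^3 + 40*a^2 + 224*sqrt(2)*a^2 - 400*sqrt(2)*a + 280*a - 2800*sqrt(2)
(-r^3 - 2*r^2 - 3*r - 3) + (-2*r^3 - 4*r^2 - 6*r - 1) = -3*r^3 - 6*r^2 - 9*r - 4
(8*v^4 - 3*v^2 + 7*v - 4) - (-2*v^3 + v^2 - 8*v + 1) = 8*v^4 + 2*v^3 - 4*v^2 + 15*v - 5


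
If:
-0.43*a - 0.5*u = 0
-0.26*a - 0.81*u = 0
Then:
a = 0.00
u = 0.00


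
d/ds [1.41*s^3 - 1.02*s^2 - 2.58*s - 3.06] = 4.23*s^2 - 2.04*s - 2.58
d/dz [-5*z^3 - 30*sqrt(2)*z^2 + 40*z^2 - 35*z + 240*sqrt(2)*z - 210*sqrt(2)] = -15*z^2 - 60*sqrt(2)*z + 80*z - 35 + 240*sqrt(2)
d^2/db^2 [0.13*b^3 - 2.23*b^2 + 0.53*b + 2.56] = 0.78*b - 4.46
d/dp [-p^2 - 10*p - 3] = -2*p - 10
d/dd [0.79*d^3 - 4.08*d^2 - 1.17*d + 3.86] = 2.37*d^2 - 8.16*d - 1.17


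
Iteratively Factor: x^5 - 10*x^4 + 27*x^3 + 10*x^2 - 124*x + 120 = (x - 3)*(x^4 - 7*x^3 + 6*x^2 + 28*x - 40) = (x - 5)*(x - 3)*(x^3 - 2*x^2 - 4*x + 8) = (x - 5)*(x - 3)*(x - 2)*(x^2 - 4) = (x - 5)*(x - 3)*(x - 2)^2*(x + 2)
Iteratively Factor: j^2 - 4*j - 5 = (j + 1)*(j - 5)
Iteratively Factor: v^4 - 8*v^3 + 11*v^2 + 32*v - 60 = (v - 5)*(v^3 - 3*v^2 - 4*v + 12) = (v - 5)*(v - 3)*(v^2 - 4) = (v - 5)*(v - 3)*(v - 2)*(v + 2)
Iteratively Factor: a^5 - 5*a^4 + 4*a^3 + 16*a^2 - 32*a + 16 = (a - 2)*(a^4 - 3*a^3 - 2*a^2 + 12*a - 8) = (a - 2)^2*(a^3 - a^2 - 4*a + 4) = (a - 2)^3*(a^2 + a - 2) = (a - 2)^3*(a + 2)*(a - 1)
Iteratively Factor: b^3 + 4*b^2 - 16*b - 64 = (b + 4)*(b^2 - 16) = (b + 4)^2*(b - 4)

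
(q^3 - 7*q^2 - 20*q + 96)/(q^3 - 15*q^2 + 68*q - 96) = (q + 4)/(q - 4)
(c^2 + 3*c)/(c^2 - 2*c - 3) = c*(c + 3)/(c^2 - 2*c - 3)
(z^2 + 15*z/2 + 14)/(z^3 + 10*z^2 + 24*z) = (z + 7/2)/(z*(z + 6))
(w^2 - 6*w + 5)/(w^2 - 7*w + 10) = (w - 1)/(w - 2)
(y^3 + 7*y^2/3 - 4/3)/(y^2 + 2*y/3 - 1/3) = (3*y^2 + 4*y - 4)/(3*y - 1)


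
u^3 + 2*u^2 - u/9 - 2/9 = (u - 1/3)*(u + 1/3)*(u + 2)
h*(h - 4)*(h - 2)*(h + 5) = h^4 - h^3 - 22*h^2 + 40*h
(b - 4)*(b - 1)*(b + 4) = b^3 - b^2 - 16*b + 16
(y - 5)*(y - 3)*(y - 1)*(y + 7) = y^4 - 2*y^3 - 40*y^2 + 146*y - 105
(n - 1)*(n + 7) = n^2 + 6*n - 7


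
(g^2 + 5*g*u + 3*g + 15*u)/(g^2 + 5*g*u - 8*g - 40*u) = (g + 3)/(g - 8)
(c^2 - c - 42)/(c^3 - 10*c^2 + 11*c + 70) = (c + 6)/(c^2 - 3*c - 10)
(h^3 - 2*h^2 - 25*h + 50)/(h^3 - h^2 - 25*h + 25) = (h - 2)/(h - 1)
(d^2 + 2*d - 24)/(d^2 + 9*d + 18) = (d - 4)/(d + 3)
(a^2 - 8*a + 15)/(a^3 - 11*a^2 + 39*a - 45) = 1/(a - 3)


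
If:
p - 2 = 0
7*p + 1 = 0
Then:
No Solution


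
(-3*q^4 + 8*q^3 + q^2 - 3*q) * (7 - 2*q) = 6*q^5 - 37*q^4 + 54*q^3 + 13*q^2 - 21*q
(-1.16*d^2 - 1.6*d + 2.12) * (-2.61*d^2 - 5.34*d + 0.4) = 3.0276*d^4 + 10.3704*d^3 + 2.5468*d^2 - 11.9608*d + 0.848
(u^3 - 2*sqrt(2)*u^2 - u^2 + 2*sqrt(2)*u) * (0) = 0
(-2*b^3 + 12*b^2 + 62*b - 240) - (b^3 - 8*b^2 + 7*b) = -3*b^3 + 20*b^2 + 55*b - 240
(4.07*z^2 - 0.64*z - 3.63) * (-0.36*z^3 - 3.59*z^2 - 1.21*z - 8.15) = -1.4652*z^5 - 14.3809*z^4 - 1.3203*z^3 - 19.3644*z^2 + 9.6083*z + 29.5845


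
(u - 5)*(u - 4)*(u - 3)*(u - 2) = u^4 - 14*u^3 + 71*u^2 - 154*u + 120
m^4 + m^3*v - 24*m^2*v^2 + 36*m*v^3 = m*(m - 3*v)*(m - 2*v)*(m + 6*v)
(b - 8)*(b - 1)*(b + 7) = b^3 - 2*b^2 - 55*b + 56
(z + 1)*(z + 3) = z^2 + 4*z + 3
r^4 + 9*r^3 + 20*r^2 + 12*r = r*(r + 1)*(r + 2)*(r + 6)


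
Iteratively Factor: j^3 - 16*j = (j + 4)*(j^2 - 4*j) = j*(j + 4)*(j - 4)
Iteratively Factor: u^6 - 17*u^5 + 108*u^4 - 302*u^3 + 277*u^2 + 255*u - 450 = (u - 2)*(u^5 - 15*u^4 + 78*u^3 - 146*u^2 - 15*u + 225) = (u - 3)*(u - 2)*(u^4 - 12*u^3 + 42*u^2 - 20*u - 75) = (u - 5)*(u - 3)*(u - 2)*(u^3 - 7*u^2 + 7*u + 15) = (u - 5)*(u - 3)*(u - 2)*(u + 1)*(u^2 - 8*u + 15) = (u - 5)*(u - 3)^2*(u - 2)*(u + 1)*(u - 5)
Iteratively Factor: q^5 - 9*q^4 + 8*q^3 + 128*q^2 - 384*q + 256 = (q - 4)*(q^4 - 5*q^3 - 12*q^2 + 80*q - 64) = (q - 4)^2*(q^3 - q^2 - 16*q + 16) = (q - 4)^3*(q^2 + 3*q - 4) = (q - 4)^3*(q - 1)*(q + 4)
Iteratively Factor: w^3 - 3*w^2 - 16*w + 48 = (w - 4)*(w^2 + w - 12) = (w - 4)*(w - 3)*(w + 4)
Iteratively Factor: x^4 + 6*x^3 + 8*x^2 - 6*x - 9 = (x + 3)*(x^3 + 3*x^2 - x - 3) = (x + 1)*(x + 3)*(x^2 + 2*x - 3) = (x + 1)*(x + 3)^2*(x - 1)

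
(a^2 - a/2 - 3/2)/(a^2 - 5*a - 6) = (a - 3/2)/(a - 6)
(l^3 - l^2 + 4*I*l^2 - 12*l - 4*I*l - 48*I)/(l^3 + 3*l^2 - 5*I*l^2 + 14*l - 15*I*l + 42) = (l^2 + 4*l*(-1 + I) - 16*I)/(l^2 - 5*I*l + 14)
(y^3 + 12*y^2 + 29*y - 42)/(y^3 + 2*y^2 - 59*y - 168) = (y^2 + 5*y - 6)/(y^2 - 5*y - 24)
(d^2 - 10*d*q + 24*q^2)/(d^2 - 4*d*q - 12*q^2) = (d - 4*q)/(d + 2*q)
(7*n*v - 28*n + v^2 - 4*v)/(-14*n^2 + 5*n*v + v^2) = (v - 4)/(-2*n + v)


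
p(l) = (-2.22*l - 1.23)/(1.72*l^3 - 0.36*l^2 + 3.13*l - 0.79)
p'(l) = (-2.22*l - 1.23)*(-5.16*l^2 + 0.72*l - 3.13)/(1.72*l^3 - 0.36*l^2 + 3.13*l - 0.79)^2 - 2.22/(1.72*l^3 - 0.36*l^2 + 3.13*l - 0.79)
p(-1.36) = -0.18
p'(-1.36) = -0.02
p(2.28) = -0.25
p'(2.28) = 0.20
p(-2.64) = -0.11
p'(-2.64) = -0.05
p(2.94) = -0.16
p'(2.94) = 0.10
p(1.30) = -0.64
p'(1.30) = 0.74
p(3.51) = -0.11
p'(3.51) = 0.06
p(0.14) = 4.35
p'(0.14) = 44.73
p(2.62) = -0.20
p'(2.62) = 0.14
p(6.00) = -0.04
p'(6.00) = 0.01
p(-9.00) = -0.01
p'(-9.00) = -0.00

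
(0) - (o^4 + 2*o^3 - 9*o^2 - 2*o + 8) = -o^4 - 2*o^3 + 9*o^2 + 2*o - 8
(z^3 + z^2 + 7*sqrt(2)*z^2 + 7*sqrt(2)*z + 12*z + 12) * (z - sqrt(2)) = z^4 + z^3 + 6*sqrt(2)*z^3 - 2*z^2 + 6*sqrt(2)*z^2 - 12*sqrt(2)*z - 2*z - 12*sqrt(2)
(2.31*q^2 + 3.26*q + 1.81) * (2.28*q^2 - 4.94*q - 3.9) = 5.2668*q^4 - 3.9786*q^3 - 20.9866*q^2 - 21.6554*q - 7.059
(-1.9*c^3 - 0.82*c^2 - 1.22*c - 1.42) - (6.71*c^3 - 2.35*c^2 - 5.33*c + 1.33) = -8.61*c^3 + 1.53*c^2 + 4.11*c - 2.75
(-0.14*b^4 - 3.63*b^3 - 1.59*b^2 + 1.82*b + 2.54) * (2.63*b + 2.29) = -0.3682*b^5 - 9.8675*b^4 - 12.4944*b^3 + 1.1455*b^2 + 10.848*b + 5.8166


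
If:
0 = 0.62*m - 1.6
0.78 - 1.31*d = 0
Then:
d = 0.60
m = 2.58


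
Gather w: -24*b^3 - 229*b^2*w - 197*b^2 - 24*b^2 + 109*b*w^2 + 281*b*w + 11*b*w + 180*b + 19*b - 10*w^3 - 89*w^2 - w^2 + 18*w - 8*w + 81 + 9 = -24*b^3 - 221*b^2 + 199*b - 10*w^3 + w^2*(109*b - 90) + w*(-229*b^2 + 292*b + 10) + 90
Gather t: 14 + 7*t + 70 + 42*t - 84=49*t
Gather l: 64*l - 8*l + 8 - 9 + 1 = 56*l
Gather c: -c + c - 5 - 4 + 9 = 0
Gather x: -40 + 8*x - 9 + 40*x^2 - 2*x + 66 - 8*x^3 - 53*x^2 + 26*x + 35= -8*x^3 - 13*x^2 + 32*x + 52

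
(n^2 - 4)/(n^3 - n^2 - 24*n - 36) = (n - 2)/(n^2 - 3*n - 18)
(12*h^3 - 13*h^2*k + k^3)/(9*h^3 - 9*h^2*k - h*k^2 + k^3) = (4*h + k)/(3*h + k)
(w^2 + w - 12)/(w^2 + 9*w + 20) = (w - 3)/(w + 5)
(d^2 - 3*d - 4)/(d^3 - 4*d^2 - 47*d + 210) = (d^2 - 3*d - 4)/(d^3 - 4*d^2 - 47*d + 210)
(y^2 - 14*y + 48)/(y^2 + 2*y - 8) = (y^2 - 14*y + 48)/(y^2 + 2*y - 8)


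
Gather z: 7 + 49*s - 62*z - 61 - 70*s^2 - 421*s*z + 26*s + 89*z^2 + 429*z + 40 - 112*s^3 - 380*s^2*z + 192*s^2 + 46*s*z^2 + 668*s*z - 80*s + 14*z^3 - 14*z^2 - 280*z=-112*s^3 + 122*s^2 - 5*s + 14*z^3 + z^2*(46*s + 75) + z*(-380*s^2 + 247*s + 87) - 14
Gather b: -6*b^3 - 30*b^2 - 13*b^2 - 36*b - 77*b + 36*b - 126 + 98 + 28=-6*b^3 - 43*b^2 - 77*b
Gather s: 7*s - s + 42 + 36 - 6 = 6*s + 72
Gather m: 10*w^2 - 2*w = 10*w^2 - 2*w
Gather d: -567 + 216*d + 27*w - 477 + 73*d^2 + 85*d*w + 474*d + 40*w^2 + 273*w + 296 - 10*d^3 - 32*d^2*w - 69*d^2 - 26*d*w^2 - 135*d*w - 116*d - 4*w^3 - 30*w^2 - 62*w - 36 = -10*d^3 + d^2*(4 - 32*w) + d*(-26*w^2 - 50*w + 574) - 4*w^3 + 10*w^2 + 238*w - 784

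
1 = 1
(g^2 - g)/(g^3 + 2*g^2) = (g - 1)/(g*(g + 2))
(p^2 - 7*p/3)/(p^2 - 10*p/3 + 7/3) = p/(p - 1)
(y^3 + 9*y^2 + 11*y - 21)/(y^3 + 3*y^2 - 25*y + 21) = (y + 3)/(y - 3)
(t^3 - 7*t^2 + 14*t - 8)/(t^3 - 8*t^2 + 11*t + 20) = (t^2 - 3*t + 2)/(t^2 - 4*t - 5)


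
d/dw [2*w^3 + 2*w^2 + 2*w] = 6*w^2 + 4*w + 2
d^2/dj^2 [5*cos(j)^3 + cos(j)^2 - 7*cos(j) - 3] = 13*cos(j)/4 - 2*cos(2*j) - 45*cos(3*j)/4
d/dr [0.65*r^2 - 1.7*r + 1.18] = 1.3*r - 1.7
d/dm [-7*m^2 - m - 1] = -14*m - 1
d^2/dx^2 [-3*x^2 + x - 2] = -6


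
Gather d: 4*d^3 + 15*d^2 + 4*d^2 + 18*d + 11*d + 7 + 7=4*d^3 + 19*d^2 + 29*d + 14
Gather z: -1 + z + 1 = z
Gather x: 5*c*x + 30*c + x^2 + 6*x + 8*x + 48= 30*c + x^2 + x*(5*c + 14) + 48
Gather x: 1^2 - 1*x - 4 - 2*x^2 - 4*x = -2*x^2 - 5*x - 3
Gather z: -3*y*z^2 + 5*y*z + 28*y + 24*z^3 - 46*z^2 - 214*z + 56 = 28*y + 24*z^3 + z^2*(-3*y - 46) + z*(5*y - 214) + 56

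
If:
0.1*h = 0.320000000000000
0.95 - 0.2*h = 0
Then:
No Solution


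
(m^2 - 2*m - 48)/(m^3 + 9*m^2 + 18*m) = (m - 8)/(m*(m + 3))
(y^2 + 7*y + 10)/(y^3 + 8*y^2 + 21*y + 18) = (y + 5)/(y^2 + 6*y + 9)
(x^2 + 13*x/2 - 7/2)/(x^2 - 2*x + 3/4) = 2*(x + 7)/(2*x - 3)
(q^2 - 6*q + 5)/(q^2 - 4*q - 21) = (-q^2 + 6*q - 5)/(-q^2 + 4*q + 21)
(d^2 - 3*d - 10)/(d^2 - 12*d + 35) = (d + 2)/(d - 7)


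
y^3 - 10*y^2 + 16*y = y*(y - 8)*(y - 2)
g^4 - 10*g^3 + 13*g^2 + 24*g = g*(g - 8)*(g - 3)*(g + 1)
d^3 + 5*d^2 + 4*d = d*(d + 1)*(d + 4)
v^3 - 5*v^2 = v^2*(v - 5)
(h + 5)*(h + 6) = h^2 + 11*h + 30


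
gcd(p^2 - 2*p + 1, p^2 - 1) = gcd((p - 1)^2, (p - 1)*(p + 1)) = p - 1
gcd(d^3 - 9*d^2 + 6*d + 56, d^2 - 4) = d + 2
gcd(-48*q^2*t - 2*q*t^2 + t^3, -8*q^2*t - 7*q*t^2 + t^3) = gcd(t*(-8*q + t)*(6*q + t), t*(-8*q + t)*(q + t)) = 8*q*t - t^2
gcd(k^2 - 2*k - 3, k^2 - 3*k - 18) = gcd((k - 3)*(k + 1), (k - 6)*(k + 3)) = 1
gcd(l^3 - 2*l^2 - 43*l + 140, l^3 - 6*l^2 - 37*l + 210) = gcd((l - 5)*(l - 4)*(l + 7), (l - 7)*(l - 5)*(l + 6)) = l - 5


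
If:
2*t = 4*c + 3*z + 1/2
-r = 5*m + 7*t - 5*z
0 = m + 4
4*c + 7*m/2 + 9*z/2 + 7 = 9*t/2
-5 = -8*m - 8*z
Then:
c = -593/160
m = -4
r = 447/10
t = -9/40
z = 37/8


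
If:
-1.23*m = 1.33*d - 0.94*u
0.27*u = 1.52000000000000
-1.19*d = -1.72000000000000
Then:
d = 1.45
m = 2.74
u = 5.63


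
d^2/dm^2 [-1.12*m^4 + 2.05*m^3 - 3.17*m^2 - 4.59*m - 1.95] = -13.44*m^2 + 12.3*m - 6.34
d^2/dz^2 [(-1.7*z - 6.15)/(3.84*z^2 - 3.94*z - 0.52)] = ((1.7*z + 6.15)*(7.68*z - 3.94)*(15.36*z - 7.88) + (39.168*z + 33.836)*(-3.84*z^2 + 3.94*z + 0.52))/(-3.84*z^2 + 3.94*z + 0.52)^3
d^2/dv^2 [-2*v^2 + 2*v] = -4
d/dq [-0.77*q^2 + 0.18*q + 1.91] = 0.18 - 1.54*q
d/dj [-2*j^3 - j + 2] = -6*j^2 - 1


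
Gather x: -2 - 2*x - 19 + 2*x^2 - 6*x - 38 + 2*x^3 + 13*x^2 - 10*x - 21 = 2*x^3 + 15*x^2 - 18*x - 80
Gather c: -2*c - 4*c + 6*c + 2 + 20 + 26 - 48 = 0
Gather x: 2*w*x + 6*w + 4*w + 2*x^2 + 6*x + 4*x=10*w + 2*x^2 + x*(2*w + 10)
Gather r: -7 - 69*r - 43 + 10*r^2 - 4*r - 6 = 10*r^2 - 73*r - 56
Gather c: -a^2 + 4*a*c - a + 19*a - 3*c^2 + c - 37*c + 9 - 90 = -a^2 + 18*a - 3*c^2 + c*(4*a - 36) - 81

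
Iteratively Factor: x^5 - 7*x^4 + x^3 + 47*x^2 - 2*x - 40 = (x - 1)*(x^4 - 6*x^3 - 5*x^2 + 42*x + 40) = (x - 5)*(x - 1)*(x^3 - x^2 - 10*x - 8) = (x - 5)*(x - 1)*(x + 1)*(x^2 - 2*x - 8) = (x - 5)*(x - 1)*(x + 1)*(x + 2)*(x - 4)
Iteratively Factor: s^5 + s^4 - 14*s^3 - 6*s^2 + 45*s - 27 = (s - 3)*(s^4 + 4*s^3 - 2*s^2 - 12*s + 9) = (s - 3)*(s + 3)*(s^3 + s^2 - 5*s + 3) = (s - 3)*(s - 1)*(s + 3)*(s^2 + 2*s - 3) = (s - 3)*(s - 1)^2*(s + 3)*(s + 3)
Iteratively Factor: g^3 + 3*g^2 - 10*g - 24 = (g + 2)*(g^2 + g - 12) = (g - 3)*(g + 2)*(g + 4)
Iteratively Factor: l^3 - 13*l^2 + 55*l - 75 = (l - 5)*(l^2 - 8*l + 15) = (l - 5)^2*(l - 3)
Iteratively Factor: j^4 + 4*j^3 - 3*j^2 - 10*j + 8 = (j + 4)*(j^3 - 3*j + 2) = (j - 1)*(j + 4)*(j^2 + j - 2) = (j - 1)*(j + 2)*(j + 4)*(j - 1)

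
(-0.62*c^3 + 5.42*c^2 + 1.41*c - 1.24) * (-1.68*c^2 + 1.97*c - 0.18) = 1.0416*c^5 - 10.327*c^4 + 8.4202*c^3 + 3.8853*c^2 - 2.6966*c + 0.2232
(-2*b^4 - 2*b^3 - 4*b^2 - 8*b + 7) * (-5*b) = 10*b^5 + 10*b^4 + 20*b^3 + 40*b^2 - 35*b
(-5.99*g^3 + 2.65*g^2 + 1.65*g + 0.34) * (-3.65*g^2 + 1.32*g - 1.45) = 21.8635*g^5 - 17.5793*g^4 + 6.161*g^3 - 2.9055*g^2 - 1.9437*g - 0.493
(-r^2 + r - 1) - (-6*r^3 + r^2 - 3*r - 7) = 6*r^3 - 2*r^2 + 4*r + 6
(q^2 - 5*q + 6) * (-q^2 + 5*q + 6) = -q^4 + 10*q^3 - 25*q^2 + 36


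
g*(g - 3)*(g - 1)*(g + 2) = g^4 - 2*g^3 - 5*g^2 + 6*g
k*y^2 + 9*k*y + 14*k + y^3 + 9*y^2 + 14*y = (k + y)*(y + 2)*(y + 7)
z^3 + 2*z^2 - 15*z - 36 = (z - 4)*(z + 3)^2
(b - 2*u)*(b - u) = b^2 - 3*b*u + 2*u^2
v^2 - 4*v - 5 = (v - 5)*(v + 1)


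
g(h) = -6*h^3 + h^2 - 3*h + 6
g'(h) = -18*h^2 + 2*h - 3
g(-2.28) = 89.15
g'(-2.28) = -101.13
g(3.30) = -208.63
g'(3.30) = -192.42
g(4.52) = -541.20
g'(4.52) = -361.71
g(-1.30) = 24.77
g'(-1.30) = -36.02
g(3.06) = -165.73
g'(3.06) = -165.42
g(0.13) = 5.61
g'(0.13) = -3.04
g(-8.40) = 3657.98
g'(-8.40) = -1289.88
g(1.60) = -20.82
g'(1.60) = -45.88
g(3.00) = -156.00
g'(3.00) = -159.00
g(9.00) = -4314.00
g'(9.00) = -1443.00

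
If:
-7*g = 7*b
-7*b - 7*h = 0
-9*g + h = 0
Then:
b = 0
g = 0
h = 0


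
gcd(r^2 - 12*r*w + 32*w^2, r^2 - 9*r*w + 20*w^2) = r - 4*w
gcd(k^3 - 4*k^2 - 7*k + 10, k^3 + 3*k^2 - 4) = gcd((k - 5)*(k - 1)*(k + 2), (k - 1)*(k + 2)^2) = k^2 + k - 2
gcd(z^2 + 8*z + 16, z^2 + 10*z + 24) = z + 4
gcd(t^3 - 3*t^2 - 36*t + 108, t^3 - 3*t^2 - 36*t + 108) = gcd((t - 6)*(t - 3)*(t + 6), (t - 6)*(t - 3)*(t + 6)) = t^3 - 3*t^2 - 36*t + 108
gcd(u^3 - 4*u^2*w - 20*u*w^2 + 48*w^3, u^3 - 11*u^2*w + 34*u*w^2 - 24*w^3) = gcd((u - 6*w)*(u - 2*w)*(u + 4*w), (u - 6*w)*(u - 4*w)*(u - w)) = u - 6*w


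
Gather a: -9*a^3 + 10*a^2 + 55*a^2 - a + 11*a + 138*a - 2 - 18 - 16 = -9*a^3 + 65*a^2 + 148*a - 36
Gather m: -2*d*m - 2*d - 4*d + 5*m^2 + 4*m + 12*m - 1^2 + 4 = -6*d + 5*m^2 + m*(16 - 2*d) + 3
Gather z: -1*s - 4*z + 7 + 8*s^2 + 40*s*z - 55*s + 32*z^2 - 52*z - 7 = 8*s^2 - 56*s + 32*z^2 + z*(40*s - 56)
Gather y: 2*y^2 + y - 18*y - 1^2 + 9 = 2*y^2 - 17*y + 8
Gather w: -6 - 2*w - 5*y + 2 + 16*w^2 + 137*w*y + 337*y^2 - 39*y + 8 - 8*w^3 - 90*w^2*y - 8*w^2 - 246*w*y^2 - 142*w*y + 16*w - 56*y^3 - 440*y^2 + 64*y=-8*w^3 + w^2*(8 - 90*y) + w*(-246*y^2 - 5*y + 14) - 56*y^3 - 103*y^2 + 20*y + 4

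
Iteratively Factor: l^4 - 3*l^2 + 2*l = (l)*(l^3 - 3*l + 2) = l*(l - 1)*(l^2 + l - 2) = l*(l - 1)^2*(l + 2)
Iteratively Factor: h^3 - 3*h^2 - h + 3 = (h - 1)*(h^2 - 2*h - 3) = (h - 1)*(h + 1)*(h - 3)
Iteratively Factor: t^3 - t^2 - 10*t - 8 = (t + 1)*(t^2 - 2*t - 8) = (t - 4)*(t + 1)*(t + 2)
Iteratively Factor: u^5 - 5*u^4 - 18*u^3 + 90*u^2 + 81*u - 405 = (u - 3)*(u^4 - 2*u^3 - 24*u^2 + 18*u + 135) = (u - 3)*(u + 3)*(u^3 - 5*u^2 - 9*u + 45) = (u - 3)^2*(u + 3)*(u^2 - 2*u - 15) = (u - 3)^2*(u + 3)^2*(u - 5)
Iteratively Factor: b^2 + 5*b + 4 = (b + 1)*(b + 4)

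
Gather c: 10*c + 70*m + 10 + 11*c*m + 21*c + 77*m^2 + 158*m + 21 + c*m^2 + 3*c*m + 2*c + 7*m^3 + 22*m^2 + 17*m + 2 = c*(m^2 + 14*m + 33) + 7*m^3 + 99*m^2 + 245*m + 33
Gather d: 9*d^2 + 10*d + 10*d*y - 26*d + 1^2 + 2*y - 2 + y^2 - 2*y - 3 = 9*d^2 + d*(10*y - 16) + y^2 - 4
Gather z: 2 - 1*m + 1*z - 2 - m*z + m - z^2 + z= -z^2 + z*(2 - m)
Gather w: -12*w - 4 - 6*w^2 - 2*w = -6*w^2 - 14*w - 4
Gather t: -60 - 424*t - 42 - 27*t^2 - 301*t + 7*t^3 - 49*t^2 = 7*t^3 - 76*t^2 - 725*t - 102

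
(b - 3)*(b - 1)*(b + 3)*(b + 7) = b^4 + 6*b^3 - 16*b^2 - 54*b + 63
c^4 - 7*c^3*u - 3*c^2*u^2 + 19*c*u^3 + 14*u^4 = (c - 7*u)*(c - 2*u)*(c + u)^2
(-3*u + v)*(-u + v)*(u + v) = 3*u^3 - u^2*v - 3*u*v^2 + v^3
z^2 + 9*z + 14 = (z + 2)*(z + 7)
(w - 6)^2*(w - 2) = w^3 - 14*w^2 + 60*w - 72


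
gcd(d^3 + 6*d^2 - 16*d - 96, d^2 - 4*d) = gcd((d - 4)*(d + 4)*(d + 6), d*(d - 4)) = d - 4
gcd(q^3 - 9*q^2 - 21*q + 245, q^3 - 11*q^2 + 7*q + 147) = q^2 - 14*q + 49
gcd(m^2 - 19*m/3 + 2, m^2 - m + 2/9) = m - 1/3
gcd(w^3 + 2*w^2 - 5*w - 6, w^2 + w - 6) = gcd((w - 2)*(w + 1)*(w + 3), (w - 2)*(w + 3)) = w^2 + w - 6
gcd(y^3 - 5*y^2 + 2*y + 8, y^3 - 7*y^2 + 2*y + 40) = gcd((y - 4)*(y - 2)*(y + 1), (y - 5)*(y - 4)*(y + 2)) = y - 4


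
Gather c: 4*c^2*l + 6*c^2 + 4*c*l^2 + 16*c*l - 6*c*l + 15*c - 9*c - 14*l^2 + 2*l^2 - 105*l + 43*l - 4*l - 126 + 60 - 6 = c^2*(4*l + 6) + c*(4*l^2 + 10*l + 6) - 12*l^2 - 66*l - 72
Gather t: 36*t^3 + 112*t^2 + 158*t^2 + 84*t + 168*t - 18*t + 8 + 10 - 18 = 36*t^3 + 270*t^2 + 234*t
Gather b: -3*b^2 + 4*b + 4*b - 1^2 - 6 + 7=-3*b^2 + 8*b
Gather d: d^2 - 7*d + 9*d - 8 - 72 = d^2 + 2*d - 80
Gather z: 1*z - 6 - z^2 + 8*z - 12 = -z^2 + 9*z - 18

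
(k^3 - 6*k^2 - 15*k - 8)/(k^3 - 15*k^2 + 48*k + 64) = (k + 1)/(k - 8)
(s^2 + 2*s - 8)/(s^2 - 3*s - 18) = (-s^2 - 2*s + 8)/(-s^2 + 3*s + 18)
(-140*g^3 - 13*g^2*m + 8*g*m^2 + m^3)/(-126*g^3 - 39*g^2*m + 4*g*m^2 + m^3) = (20*g^2 - g*m - m^2)/(18*g^2 + 3*g*m - m^2)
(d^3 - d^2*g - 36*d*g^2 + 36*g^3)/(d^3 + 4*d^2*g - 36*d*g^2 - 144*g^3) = (d - g)/(d + 4*g)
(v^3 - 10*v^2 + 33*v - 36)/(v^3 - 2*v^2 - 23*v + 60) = (v - 3)/(v + 5)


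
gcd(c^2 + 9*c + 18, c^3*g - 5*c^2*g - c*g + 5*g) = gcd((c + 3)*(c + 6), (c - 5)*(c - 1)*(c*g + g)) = 1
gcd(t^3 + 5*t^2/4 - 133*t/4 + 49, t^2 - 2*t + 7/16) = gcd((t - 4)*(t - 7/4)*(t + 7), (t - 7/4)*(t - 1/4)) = t - 7/4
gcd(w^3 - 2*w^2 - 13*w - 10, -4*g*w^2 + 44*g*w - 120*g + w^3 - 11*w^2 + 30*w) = w - 5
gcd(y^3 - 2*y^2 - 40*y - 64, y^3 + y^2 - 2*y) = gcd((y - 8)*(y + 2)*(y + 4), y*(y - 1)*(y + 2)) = y + 2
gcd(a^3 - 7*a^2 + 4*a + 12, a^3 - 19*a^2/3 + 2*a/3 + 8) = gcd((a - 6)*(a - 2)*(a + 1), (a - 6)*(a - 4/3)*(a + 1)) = a^2 - 5*a - 6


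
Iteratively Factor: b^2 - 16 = (b + 4)*(b - 4)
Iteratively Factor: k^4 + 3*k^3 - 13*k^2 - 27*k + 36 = (k + 4)*(k^3 - k^2 - 9*k + 9) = (k - 3)*(k + 4)*(k^2 + 2*k - 3) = (k - 3)*(k + 3)*(k + 4)*(k - 1)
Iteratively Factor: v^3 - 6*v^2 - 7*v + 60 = (v - 5)*(v^2 - v - 12) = (v - 5)*(v + 3)*(v - 4)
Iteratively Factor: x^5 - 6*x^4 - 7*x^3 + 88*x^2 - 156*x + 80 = (x - 2)*(x^4 - 4*x^3 - 15*x^2 + 58*x - 40) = (x - 5)*(x - 2)*(x^3 + x^2 - 10*x + 8) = (x - 5)*(x - 2)*(x + 4)*(x^2 - 3*x + 2) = (x - 5)*(x - 2)^2*(x + 4)*(x - 1)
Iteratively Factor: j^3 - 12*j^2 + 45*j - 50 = (j - 5)*(j^2 - 7*j + 10) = (j - 5)^2*(j - 2)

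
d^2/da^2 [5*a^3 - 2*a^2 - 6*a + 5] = 30*a - 4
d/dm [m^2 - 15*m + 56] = 2*m - 15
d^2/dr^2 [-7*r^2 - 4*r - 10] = -14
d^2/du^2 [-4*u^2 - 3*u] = -8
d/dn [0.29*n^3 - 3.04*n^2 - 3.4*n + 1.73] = 0.87*n^2 - 6.08*n - 3.4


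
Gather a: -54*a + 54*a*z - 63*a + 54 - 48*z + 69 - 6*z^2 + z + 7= a*(54*z - 117) - 6*z^2 - 47*z + 130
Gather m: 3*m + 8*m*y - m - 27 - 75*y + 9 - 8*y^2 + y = m*(8*y + 2) - 8*y^2 - 74*y - 18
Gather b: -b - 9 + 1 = -b - 8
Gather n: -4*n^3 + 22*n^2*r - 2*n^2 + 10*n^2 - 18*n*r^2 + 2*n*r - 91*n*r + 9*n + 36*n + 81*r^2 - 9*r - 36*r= -4*n^3 + n^2*(22*r + 8) + n*(-18*r^2 - 89*r + 45) + 81*r^2 - 45*r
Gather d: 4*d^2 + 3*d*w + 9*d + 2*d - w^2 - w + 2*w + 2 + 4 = 4*d^2 + d*(3*w + 11) - w^2 + w + 6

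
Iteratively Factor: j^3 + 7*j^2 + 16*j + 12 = (j + 2)*(j^2 + 5*j + 6) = (j + 2)^2*(j + 3)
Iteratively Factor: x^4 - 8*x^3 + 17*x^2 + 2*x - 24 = (x - 2)*(x^3 - 6*x^2 + 5*x + 12) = (x - 4)*(x - 2)*(x^2 - 2*x - 3) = (x - 4)*(x - 2)*(x + 1)*(x - 3)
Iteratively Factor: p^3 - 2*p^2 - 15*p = (p - 5)*(p^2 + 3*p) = p*(p - 5)*(p + 3)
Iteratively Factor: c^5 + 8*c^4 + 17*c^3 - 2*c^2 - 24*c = (c + 3)*(c^4 + 5*c^3 + 2*c^2 - 8*c) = (c - 1)*(c + 3)*(c^3 + 6*c^2 + 8*c) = (c - 1)*(c + 2)*(c + 3)*(c^2 + 4*c) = c*(c - 1)*(c + 2)*(c + 3)*(c + 4)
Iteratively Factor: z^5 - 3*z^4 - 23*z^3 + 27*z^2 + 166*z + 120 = (z + 2)*(z^4 - 5*z^3 - 13*z^2 + 53*z + 60) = (z - 4)*(z + 2)*(z^3 - z^2 - 17*z - 15) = (z - 4)*(z + 1)*(z + 2)*(z^2 - 2*z - 15) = (z - 4)*(z + 1)*(z + 2)*(z + 3)*(z - 5)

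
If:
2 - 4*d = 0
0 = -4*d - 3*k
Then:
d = 1/2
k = -2/3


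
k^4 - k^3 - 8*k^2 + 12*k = k*(k - 2)^2*(k + 3)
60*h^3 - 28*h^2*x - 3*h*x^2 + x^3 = (-6*h + x)*(-2*h + x)*(5*h + x)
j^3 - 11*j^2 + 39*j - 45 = (j - 5)*(j - 3)^2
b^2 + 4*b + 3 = (b + 1)*(b + 3)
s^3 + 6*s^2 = s^2*(s + 6)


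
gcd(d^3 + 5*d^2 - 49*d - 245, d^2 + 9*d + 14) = d + 7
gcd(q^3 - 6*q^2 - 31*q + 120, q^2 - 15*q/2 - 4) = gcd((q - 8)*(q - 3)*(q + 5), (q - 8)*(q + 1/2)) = q - 8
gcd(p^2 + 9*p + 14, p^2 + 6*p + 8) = p + 2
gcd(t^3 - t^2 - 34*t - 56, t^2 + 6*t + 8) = t^2 + 6*t + 8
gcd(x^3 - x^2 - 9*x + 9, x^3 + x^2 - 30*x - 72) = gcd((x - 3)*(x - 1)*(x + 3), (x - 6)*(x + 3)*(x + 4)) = x + 3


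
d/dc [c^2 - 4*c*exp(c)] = -4*c*exp(c) + 2*c - 4*exp(c)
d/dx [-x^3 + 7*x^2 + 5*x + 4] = -3*x^2 + 14*x + 5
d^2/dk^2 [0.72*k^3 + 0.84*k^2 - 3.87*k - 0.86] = 4.32*k + 1.68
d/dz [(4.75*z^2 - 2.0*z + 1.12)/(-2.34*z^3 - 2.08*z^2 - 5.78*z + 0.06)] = (11.115*z^4 - 9.36*z^3 - 23.7526*z^2 + 5.2292*z + 6.3536)/(5.4756*z^6 + 9.7344*z^5 + 31.3768*z^4 + 23.764*z^3 + 33.1588*z^2 - 0.6936*z + 0.0036)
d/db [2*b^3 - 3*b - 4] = 6*b^2 - 3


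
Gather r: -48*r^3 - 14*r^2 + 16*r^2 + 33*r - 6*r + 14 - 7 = -48*r^3 + 2*r^2 + 27*r + 7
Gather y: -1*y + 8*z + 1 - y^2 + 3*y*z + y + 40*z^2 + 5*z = -y^2 + 3*y*z + 40*z^2 + 13*z + 1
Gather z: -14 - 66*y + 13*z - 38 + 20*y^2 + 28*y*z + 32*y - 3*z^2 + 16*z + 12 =20*y^2 - 34*y - 3*z^2 + z*(28*y + 29) - 40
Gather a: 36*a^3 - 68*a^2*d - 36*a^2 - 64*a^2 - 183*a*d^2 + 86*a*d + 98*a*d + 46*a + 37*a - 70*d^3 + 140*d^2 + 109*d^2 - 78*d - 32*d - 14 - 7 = 36*a^3 + a^2*(-68*d - 100) + a*(-183*d^2 + 184*d + 83) - 70*d^3 + 249*d^2 - 110*d - 21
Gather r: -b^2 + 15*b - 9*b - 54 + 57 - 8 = -b^2 + 6*b - 5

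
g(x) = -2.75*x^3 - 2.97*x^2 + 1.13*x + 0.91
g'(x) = -8.25*x^2 - 5.94*x + 1.13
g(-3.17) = 55.08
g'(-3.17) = -62.94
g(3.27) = -123.31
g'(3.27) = -106.51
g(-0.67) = -0.35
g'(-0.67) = 1.41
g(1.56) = -15.00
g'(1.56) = -28.21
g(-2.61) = 26.62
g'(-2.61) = -39.57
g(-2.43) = 20.09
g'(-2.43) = -33.15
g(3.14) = -109.96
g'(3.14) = -98.86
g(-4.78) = 227.99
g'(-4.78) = -158.98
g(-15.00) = 8596.96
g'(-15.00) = -1766.02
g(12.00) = -5165.21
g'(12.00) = -1258.15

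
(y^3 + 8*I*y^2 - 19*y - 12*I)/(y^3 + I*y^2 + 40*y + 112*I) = (y^2 + 4*I*y - 3)/(y^2 - 3*I*y + 28)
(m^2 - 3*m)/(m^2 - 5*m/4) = 4*(m - 3)/(4*m - 5)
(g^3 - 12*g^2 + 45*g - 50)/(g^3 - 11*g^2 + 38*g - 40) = (g - 5)/(g - 4)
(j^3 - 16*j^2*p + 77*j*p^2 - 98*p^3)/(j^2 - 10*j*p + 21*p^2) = (-j^2 + 9*j*p - 14*p^2)/(-j + 3*p)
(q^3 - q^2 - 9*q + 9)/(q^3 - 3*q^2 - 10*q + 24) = (q^2 - 4*q + 3)/(q^2 - 6*q + 8)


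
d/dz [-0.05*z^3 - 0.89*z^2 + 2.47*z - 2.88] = -0.15*z^2 - 1.78*z + 2.47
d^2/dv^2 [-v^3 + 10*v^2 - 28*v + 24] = 20 - 6*v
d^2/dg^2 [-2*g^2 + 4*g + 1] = -4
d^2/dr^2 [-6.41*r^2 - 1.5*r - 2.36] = -12.8200000000000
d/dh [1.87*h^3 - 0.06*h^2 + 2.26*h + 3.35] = 5.61*h^2 - 0.12*h + 2.26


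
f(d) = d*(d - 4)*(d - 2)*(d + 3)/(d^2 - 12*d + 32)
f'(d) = d*(12 - 2*d)*(d - 4)*(d - 2)*(d + 3)/(d^2 - 12*d + 32)^2 + d*(d - 4)*(d - 2)/(d^2 - 12*d + 32) + d*(d - 4)*(d + 3)/(d^2 - 12*d + 32) + d*(d - 2)*(d + 3)/(d^2 - 12*d + 32) + (d - 4)*(d - 2)*(d + 3)/(d^2 - 12*d + 32) = (2*d^3 - 23*d^2 - 16*d + 48)/(d^2 - 16*d + 64)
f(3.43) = -6.90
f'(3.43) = -9.42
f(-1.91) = -0.82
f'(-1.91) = -0.20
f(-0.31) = -0.23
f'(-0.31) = 0.73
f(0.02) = 0.01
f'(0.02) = 0.75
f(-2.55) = -0.49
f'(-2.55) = -0.84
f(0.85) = 0.53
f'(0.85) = 0.37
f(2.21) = -0.42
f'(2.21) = -2.33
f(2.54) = -1.39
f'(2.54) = -3.63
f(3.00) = -3.60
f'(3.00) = -6.12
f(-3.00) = 0.00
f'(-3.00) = -1.36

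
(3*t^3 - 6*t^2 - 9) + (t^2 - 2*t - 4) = 3*t^3 - 5*t^2 - 2*t - 13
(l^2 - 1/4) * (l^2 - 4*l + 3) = l^4 - 4*l^3 + 11*l^2/4 + l - 3/4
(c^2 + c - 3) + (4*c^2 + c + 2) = 5*c^2 + 2*c - 1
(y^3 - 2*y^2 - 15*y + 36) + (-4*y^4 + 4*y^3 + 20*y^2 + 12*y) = -4*y^4 + 5*y^3 + 18*y^2 - 3*y + 36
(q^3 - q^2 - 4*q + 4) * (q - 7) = q^4 - 8*q^3 + 3*q^2 + 32*q - 28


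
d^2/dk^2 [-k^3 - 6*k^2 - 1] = -6*k - 12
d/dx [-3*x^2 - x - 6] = -6*x - 1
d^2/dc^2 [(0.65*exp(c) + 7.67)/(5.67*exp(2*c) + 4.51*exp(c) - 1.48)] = (20.896785*exp(4*c) + 969.706647*exp(3*c) + 621.132057*exp(2*c) + 417.801475*exp(c) + 52.619476)*exp(c)/(182.284263*exp(6*c) + 434.974617*exp(5*c) + 203.243985*exp(4*c) - 135.342845*exp(3*c) - 53.05134*exp(2*c) + 29.636112*exp(c) - 3.241792)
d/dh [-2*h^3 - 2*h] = -6*h^2 - 2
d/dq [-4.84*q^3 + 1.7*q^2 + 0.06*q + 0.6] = -14.52*q^2 + 3.4*q + 0.06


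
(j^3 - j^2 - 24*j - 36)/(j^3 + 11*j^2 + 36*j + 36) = (j - 6)/(j + 6)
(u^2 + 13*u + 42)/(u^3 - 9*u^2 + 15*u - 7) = (u^2 + 13*u + 42)/(u^3 - 9*u^2 + 15*u - 7)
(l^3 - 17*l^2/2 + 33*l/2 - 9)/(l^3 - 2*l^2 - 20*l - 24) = (2*l^2 - 5*l + 3)/(2*(l^2 + 4*l + 4))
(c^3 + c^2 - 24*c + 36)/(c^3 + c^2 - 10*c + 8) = (c^2 + 3*c - 18)/(c^2 + 3*c - 4)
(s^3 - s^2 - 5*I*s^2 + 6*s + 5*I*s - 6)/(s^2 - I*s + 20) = (s^3 - s^2*(1 + 5*I) + s*(6 + 5*I) - 6)/(s^2 - I*s + 20)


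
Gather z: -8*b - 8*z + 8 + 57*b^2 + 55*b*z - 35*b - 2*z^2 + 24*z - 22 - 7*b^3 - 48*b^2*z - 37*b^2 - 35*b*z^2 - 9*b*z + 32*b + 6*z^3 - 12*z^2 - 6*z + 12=-7*b^3 + 20*b^2 - 11*b + 6*z^3 + z^2*(-35*b - 14) + z*(-48*b^2 + 46*b + 10) - 2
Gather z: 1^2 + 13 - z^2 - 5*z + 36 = -z^2 - 5*z + 50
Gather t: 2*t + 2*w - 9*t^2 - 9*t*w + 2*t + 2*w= -9*t^2 + t*(4 - 9*w) + 4*w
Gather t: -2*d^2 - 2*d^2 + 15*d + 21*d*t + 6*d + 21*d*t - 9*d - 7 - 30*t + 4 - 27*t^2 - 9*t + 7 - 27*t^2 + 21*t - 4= -4*d^2 + 12*d - 54*t^2 + t*(42*d - 18)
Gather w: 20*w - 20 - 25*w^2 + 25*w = -25*w^2 + 45*w - 20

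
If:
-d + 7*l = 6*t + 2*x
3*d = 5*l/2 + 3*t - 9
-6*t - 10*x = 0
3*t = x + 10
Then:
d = 172/111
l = 236/111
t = 25/9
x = -5/3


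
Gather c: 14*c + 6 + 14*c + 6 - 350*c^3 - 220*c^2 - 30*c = -350*c^3 - 220*c^2 - 2*c + 12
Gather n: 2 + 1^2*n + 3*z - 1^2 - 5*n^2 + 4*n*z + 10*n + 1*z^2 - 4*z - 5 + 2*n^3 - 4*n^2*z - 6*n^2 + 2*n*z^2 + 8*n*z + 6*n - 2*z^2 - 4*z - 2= 2*n^3 + n^2*(-4*z - 11) + n*(2*z^2 + 12*z + 17) - z^2 - 5*z - 6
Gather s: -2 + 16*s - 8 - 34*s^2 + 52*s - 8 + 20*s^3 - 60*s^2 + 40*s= 20*s^3 - 94*s^2 + 108*s - 18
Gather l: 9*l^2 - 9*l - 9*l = 9*l^2 - 18*l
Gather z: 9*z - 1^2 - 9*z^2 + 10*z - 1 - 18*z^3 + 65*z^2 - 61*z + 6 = -18*z^3 + 56*z^2 - 42*z + 4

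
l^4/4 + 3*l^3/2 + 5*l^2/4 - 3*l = l*(l/4 + 1)*(l - 1)*(l + 3)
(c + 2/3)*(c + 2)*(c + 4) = c^3 + 20*c^2/3 + 12*c + 16/3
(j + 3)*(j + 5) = j^2 + 8*j + 15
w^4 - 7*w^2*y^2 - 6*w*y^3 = w*(w - 3*y)*(w + y)*(w + 2*y)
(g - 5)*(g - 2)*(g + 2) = g^3 - 5*g^2 - 4*g + 20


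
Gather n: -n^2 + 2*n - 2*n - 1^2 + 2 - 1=-n^2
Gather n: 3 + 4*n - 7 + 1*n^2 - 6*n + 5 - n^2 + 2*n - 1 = 0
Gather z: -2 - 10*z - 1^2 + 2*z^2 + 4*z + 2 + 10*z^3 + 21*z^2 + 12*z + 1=10*z^3 + 23*z^2 + 6*z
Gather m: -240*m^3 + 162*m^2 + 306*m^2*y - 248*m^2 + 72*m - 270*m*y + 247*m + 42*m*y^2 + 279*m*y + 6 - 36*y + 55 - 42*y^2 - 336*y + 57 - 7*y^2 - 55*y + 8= -240*m^3 + m^2*(306*y - 86) + m*(42*y^2 + 9*y + 319) - 49*y^2 - 427*y + 126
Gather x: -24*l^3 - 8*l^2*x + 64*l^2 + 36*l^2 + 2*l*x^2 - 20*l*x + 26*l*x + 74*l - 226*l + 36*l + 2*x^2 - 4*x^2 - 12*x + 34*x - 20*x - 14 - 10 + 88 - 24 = -24*l^3 + 100*l^2 - 116*l + x^2*(2*l - 2) + x*(-8*l^2 + 6*l + 2) + 40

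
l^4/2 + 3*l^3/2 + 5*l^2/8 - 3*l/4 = l*(l/2 + 1)*(l - 1/2)*(l + 3/2)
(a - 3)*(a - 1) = a^2 - 4*a + 3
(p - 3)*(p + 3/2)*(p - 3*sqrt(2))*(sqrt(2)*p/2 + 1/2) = sqrt(2)*p^4/2 - 5*p^3/2 - 3*sqrt(2)*p^3/4 - 15*sqrt(2)*p^2/4 + 15*p^2/4 + 9*sqrt(2)*p/4 + 45*p/4 + 27*sqrt(2)/4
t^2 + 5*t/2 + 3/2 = (t + 1)*(t + 3/2)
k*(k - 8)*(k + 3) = k^3 - 5*k^2 - 24*k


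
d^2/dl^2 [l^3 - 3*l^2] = 6*l - 6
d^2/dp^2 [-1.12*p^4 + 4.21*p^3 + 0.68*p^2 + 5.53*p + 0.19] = -13.44*p^2 + 25.26*p + 1.36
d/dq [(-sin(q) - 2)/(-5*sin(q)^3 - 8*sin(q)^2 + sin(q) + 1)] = (-10*sin(q)^3 - 38*sin(q)^2 - 32*sin(q) + 1)*cos(q)/(5*sin(q)^3 + 8*sin(q)^2 - sin(q) - 1)^2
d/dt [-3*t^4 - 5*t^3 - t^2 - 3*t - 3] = -12*t^3 - 15*t^2 - 2*t - 3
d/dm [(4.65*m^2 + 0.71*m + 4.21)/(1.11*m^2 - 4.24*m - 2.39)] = (-20.5041*m^2 - 31.5732*m + 16.1535)/(1.2321*m^4 - 9.4128*m^3 + 12.6718*m^2 + 20.2672*m + 5.7121)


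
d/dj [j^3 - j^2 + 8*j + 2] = 3*j^2 - 2*j + 8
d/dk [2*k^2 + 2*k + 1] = 4*k + 2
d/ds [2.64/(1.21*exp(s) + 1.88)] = -3.1944*exp(s)/(1.21*exp(s) + 1.88)^2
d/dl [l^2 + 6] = 2*l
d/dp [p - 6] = 1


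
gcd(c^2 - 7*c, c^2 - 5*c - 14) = c - 7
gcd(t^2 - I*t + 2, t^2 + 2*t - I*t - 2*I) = 1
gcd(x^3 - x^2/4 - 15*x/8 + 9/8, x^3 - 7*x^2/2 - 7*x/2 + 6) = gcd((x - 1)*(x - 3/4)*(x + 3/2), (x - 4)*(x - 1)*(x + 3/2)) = x^2 + x/2 - 3/2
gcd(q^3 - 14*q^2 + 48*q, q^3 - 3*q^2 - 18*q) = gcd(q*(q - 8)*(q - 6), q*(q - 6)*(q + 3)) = q^2 - 6*q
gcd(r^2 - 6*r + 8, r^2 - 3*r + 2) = r - 2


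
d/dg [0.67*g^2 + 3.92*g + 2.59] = 1.34*g + 3.92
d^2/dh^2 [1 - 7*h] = 0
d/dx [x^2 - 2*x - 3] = 2*x - 2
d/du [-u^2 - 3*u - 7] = -2*u - 3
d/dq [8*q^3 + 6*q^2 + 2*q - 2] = 24*q^2 + 12*q + 2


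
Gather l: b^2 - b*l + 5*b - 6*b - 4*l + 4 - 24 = b^2 - b + l*(-b - 4) - 20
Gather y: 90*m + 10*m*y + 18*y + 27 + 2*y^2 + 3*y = 90*m + 2*y^2 + y*(10*m + 21) + 27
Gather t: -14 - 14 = -28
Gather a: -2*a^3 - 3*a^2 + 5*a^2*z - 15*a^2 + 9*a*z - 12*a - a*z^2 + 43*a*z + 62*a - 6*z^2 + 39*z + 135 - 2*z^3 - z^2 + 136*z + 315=-2*a^3 + a^2*(5*z - 18) + a*(-z^2 + 52*z + 50) - 2*z^3 - 7*z^2 + 175*z + 450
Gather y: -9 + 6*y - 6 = 6*y - 15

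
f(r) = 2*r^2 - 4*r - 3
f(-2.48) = 19.22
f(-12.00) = 333.00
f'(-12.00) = -52.00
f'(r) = 4*r - 4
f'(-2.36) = -13.44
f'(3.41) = 9.64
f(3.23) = 4.95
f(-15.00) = 507.00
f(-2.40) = 18.12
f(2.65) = 0.44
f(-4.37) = 52.67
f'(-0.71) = -6.84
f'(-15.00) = -64.00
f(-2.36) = 17.58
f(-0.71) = 0.85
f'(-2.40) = -13.60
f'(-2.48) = -13.92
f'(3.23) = 8.92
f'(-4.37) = -21.48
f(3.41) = 6.62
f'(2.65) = 6.60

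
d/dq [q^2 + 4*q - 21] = 2*q + 4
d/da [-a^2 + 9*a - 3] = 9 - 2*a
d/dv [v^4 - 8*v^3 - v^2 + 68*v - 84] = 4*v^3 - 24*v^2 - 2*v + 68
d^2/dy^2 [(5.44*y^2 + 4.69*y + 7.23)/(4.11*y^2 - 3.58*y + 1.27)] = (318.534042*y^3 + 562.40829*y^2 - 785.167002*y + 170.043742)/(69.426531*y^6 - 181.421154*y^5 + 222.385113*y^4 - 158.001868*y^3 + 68.717541*y^2 - 17.322546*y + 2.048383)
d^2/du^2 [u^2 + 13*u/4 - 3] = 2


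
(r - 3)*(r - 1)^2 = r^3 - 5*r^2 + 7*r - 3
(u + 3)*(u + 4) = u^2 + 7*u + 12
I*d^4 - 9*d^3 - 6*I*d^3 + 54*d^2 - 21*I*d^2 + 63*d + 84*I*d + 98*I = (d - 7)*(d + 2*I)*(d + 7*I)*(I*d + I)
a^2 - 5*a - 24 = (a - 8)*(a + 3)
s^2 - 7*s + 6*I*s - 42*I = (s - 7)*(s + 6*I)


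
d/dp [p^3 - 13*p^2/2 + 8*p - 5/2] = 3*p^2 - 13*p + 8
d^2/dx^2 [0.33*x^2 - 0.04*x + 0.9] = 0.660000000000000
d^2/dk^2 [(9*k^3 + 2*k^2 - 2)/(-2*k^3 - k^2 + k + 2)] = 2*(10*k^6 - 54*k^5 - 180*k^4 - 53*k^3 - 72*k^2 - 90*k - 2)/(8*k^9 + 12*k^8 - 6*k^7 - 35*k^6 - 21*k^5 + 21*k^4 + 35*k^3 + 6*k^2 - 12*k - 8)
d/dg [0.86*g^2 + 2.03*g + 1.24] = 1.72*g + 2.03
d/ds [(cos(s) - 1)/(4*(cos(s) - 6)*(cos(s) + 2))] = (cos(s)^2 - 2*cos(s) + 16)*sin(s)/(4*(cos(s) - 6)^2*(cos(s) + 2)^2)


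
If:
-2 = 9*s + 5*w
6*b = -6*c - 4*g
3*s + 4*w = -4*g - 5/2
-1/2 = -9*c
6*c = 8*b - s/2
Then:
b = 101/2196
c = 1/18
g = -223/1464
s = 38/549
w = -32/61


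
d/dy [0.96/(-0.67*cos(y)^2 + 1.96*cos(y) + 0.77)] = (1.8816 - 1.2864*cos(y))*sin(y)/(-0.67*cos(y)^2 + 1.96*cos(y) + 0.77)^2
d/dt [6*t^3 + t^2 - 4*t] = 18*t^2 + 2*t - 4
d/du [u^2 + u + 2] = 2*u + 1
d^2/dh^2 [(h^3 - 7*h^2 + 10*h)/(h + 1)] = 2*(h^3 + 3*h^2 + 3*h - 17)/(h^3 + 3*h^2 + 3*h + 1)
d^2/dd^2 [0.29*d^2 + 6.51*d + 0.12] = 0.580000000000000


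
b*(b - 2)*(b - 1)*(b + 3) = b^4 - 7*b^2 + 6*b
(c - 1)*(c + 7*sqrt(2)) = c^2 - c + 7*sqrt(2)*c - 7*sqrt(2)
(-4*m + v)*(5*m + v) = -20*m^2 + m*v + v^2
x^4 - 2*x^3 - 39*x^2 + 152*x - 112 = (x - 4)^2*(x - 1)*(x + 7)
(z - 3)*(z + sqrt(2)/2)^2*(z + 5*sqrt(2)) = z^4 - 3*z^3 + 6*sqrt(2)*z^3 - 18*sqrt(2)*z^2 + 21*z^2/2 - 63*z/2 + 5*sqrt(2)*z/2 - 15*sqrt(2)/2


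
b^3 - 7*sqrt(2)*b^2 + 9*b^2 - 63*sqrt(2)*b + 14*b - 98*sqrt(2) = (b + 2)*(b + 7)*(b - 7*sqrt(2))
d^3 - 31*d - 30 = (d - 6)*(d + 1)*(d + 5)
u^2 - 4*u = u*(u - 4)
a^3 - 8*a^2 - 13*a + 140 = (a - 7)*(a - 5)*(a + 4)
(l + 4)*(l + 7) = l^2 + 11*l + 28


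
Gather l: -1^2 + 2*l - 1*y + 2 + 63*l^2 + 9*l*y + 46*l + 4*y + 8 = 63*l^2 + l*(9*y + 48) + 3*y + 9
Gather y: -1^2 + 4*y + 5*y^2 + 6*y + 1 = 5*y^2 + 10*y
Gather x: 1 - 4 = -3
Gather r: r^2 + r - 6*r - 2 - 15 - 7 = r^2 - 5*r - 24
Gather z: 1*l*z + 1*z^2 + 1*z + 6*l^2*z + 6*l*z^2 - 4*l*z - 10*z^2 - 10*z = z^2*(6*l - 9) + z*(6*l^2 - 3*l - 9)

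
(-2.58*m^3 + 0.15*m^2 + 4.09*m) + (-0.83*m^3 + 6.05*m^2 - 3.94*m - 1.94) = -3.41*m^3 + 6.2*m^2 + 0.15*m - 1.94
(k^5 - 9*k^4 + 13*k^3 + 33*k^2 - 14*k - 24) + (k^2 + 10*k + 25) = k^5 - 9*k^4 + 13*k^3 + 34*k^2 - 4*k + 1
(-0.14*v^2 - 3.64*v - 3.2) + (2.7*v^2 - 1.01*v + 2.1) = 2.56*v^2 - 4.65*v - 1.1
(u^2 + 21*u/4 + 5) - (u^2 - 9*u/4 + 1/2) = 15*u/2 + 9/2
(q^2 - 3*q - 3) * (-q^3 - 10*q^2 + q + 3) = -q^5 - 7*q^4 + 34*q^3 + 30*q^2 - 12*q - 9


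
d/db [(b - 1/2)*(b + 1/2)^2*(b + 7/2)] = 4*b^3 + 12*b^2 + 3*b - 1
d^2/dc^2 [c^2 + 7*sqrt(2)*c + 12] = 2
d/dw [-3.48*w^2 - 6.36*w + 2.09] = -6.96*w - 6.36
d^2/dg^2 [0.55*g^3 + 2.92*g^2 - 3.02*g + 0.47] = 3.3*g + 5.84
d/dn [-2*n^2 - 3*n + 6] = -4*n - 3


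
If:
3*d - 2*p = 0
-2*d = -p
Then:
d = 0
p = 0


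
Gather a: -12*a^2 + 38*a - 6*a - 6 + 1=-12*a^2 + 32*a - 5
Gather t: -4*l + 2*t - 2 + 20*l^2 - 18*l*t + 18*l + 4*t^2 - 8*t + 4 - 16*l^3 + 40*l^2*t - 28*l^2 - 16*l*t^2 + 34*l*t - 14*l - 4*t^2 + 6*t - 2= -16*l^3 - 8*l^2 - 16*l*t^2 + t*(40*l^2 + 16*l)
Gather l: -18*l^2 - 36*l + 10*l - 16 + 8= -18*l^2 - 26*l - 8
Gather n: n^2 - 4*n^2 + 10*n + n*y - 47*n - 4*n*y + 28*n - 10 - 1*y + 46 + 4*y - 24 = -3*n^2 + n*(-3*y - 9) + 3*y + 12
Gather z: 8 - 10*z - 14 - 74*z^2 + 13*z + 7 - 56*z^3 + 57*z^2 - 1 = -56*z^3 - 17*z^2 + 3*z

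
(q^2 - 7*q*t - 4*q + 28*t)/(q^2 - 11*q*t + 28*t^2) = (q - 4)/(q - 4*t)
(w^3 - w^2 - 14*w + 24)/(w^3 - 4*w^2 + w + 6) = (w + 4)/(w + 1)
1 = 1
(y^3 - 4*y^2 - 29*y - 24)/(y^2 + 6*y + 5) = (y^2 - 5*y - 24)/(y + 5)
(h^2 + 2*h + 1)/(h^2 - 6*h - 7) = (h + 1)/(h - 7)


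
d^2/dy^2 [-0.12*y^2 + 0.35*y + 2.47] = -0.240000000000000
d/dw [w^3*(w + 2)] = w^2*(4*w + 6)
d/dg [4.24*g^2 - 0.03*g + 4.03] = 8.48*g - 0.03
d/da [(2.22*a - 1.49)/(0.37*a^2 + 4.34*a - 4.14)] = (-0.8214*a^2 + 1.1026*a - 2.7242)/(0.1369*a^4 + 3.2116*a^3 + 15.772*a^2 - 35.9352*a + 17.1396)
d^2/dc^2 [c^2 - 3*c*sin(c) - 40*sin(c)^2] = 3*c*sin(c) + 160*sin(c)^2 - 6*cos(c) - 78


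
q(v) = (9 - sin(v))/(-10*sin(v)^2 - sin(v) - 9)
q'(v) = (9 - sin(v))*(20*sin(v)*cos(v) + cos(v))/(-10*sin(v)^2 - sin(v) - 9)^2 - cos(v)/(-10*sin(v)^2 - sin(v) - 9) = (-10*sin(v)^2 + 180*sin(v) + 18)*cos(v)/(10*sin(v)^2 + sin(v) + 9)^2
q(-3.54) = -0.79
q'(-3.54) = -0.67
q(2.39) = -0.58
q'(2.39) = -0.48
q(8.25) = -0.44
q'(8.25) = -0.20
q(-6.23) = -0.99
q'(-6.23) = 0.33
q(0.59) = -0.67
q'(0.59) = 0.60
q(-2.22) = -0.67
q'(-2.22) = 0.38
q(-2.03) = -0.61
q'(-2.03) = 0.26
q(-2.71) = -0.91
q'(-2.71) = 0.50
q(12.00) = -0.84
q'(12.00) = -0.53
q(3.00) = -0.95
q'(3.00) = -0.49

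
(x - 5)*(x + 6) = x^2 + x - 30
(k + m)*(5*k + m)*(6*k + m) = 30*k^3 + 41*k^2*m + 12*k*m^2 + m^3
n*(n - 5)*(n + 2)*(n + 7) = n^4 + 4*n^3 - 31*n^2 - 70*n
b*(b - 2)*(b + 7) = b^3 + 5*b^2 - 14*b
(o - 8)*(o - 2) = o^2 - 10*o + 16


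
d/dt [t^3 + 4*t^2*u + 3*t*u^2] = 3*t^2 + 8*t*u + 3*u^2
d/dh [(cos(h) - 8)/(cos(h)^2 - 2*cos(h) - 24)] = (cos(h)^2 - 16*cos(h) + 40)*sin(h)/(sin(h)^2 + 2*cos(h) + 23)^2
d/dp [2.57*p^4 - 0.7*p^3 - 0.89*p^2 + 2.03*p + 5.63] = 10.28*p^3 - 2.1*p^2 - 1.78*p + 2.03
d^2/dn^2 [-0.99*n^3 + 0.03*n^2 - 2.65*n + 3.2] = 0.06 - 5.94*n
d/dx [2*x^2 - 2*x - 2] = 4*x - 2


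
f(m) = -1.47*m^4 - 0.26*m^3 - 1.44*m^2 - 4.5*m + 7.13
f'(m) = -5.88*m^3 - 0.78*m^2 - 2.88*m - 4.5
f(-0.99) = 9.01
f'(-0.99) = 3.29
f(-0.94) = 9.16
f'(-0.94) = 2.40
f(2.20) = -46.94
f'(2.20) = -77.22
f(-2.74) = -68.86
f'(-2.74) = 118.49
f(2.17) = -44.67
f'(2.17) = -74.51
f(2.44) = -68.30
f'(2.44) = -101.59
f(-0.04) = 7.31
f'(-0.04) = -4.39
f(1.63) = -15.53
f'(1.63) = -36.73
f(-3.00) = -104.38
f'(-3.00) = 155.88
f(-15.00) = -73790.62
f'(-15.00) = 19708.20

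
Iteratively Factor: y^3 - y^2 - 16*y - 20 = (y + 2)*(y^2 - 3*y - 10) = (y - 5)*(y + 2)*(y + 2)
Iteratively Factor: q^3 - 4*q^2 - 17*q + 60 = (q - 5)*(q^2 + q - 12) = (q - 5)*(q - 3)*(q + 4)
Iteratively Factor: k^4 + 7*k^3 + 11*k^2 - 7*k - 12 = (k + 3)*(k^3 + 4*k^2 - k - 4) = (k - 1)*(k + 3)*(k^2 + 5*k + 4) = (k - 1)*(k + 1)*(k + 3)*(k + 4)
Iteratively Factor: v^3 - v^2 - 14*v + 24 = (v - 3)*(v^2 + 2*v - 8) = (v - 3)*(v + 4)*(v - 2)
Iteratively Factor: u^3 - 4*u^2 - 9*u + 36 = (u + 3)*(u^2 - 7*u + 12) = (u - 3)*(u + 3)*(u - 4)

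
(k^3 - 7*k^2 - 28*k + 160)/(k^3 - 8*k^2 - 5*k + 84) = (k^2 - 3*k - 40)/(k^2 - 4*k - 21)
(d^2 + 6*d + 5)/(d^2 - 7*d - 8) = (d + 5)/(d - 8)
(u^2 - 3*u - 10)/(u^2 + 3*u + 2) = (u - 5)/(u + 1)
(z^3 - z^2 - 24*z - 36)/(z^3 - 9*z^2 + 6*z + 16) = (z^3 - z^2 - 24*z - 36)/(z^3 - 9*z^2 + 6*z + 16)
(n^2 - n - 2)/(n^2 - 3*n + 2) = (n + 1)/(n - 1)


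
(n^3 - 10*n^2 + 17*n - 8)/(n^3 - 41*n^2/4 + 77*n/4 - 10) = 4*(n - 1)/(4*n - 5)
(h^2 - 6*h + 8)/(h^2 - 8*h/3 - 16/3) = 3*(h - 2)/(3*h + 4)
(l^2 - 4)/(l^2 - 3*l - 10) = (l - 2)/(l - 5)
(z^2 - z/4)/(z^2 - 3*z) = (z - 1/4)/(z - 3)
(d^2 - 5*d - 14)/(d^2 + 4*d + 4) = (d - 7)/(d + 2)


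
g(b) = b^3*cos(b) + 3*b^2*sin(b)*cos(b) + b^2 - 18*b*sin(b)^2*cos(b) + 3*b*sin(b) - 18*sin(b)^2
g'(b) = -b^3*sin(b) - 3*b^2*sin(b)^2 + 3*b^2*cos(b)^2 + 3*b^2*cos(b) + 18*b*sin(b)^3 - 36*b*sin(b)*cos(b)^2 + 6*b*sin(b)*cos(b) + 3*b*cos(b) + 2*b - 18*sin(b)^2*cos(b) - 36*sin(b)*cos(b) + 3*sin(b)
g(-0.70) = -2.61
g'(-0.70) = 4.18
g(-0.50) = -1.78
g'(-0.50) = 4.37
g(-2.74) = 28.07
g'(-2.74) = -58.27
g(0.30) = -1.56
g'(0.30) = -11.11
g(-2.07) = -8.24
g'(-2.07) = -28.19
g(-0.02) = -0.01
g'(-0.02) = 0.54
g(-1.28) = -7.09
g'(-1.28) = 12.65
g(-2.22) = -2.78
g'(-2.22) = -44.35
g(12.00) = 1329.60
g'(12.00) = 1638.78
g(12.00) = 1329.60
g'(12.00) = 1638.78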